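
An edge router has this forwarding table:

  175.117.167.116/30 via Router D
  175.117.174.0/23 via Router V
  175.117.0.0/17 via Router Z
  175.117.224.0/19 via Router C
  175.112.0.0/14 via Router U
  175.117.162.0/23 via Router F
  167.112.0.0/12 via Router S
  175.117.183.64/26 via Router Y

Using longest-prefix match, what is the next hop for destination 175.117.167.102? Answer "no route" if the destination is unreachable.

No entry's prefix contains 175.117.167.102; there is no default route.

no route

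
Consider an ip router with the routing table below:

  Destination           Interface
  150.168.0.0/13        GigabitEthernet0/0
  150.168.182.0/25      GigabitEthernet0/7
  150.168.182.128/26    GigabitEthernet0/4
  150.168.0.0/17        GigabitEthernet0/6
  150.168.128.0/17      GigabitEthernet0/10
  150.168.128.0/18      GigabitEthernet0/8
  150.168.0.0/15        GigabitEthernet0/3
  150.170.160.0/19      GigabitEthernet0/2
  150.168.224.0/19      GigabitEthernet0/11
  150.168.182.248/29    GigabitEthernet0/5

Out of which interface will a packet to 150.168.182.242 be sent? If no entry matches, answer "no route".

Routes whose prefix contains 150.168.182.242:
  150.168.0.0/13 (150.168.0.0 - 150.175.255.255) -> GigabitEthernet0/0
  150.168.0.0/15 (150.168.0.0 - 150.169.255.255) -> GigabitEthernet0/3
  150.168.128.0/17 (150.168.128.0 - 150.168.255.255) -> GigabitEthernet0/10
  150.168.128.0/18 (150.168.128.0 - 150.168.191.255) -> GigabitEthernet0/8
More-specific entries that do NOT match:
  150.168.182.248/29 (150.168.182.248 - 150.168.182.255) does not contain 150.168.182.242
  150.168.182.128/26 (150.168.182.128 - 150.168.182.191) does not contain 150.168.182.242
  150.168.182.0/25 (150.168.182.0 - 150.168.182.127) does not contain 150.168.182.242
  150.170.160.0/19 (150.170.160.0 - 150.170.191.255) does not contain 150.168.182.242
  150.168.224.0/19 (150.168.224.0 - 150.168.255.255) does not contain 150.168.182.242
Longest matching prefix is /18 -> interface GigabitEthernet0/8.

GigabitEthernet0/8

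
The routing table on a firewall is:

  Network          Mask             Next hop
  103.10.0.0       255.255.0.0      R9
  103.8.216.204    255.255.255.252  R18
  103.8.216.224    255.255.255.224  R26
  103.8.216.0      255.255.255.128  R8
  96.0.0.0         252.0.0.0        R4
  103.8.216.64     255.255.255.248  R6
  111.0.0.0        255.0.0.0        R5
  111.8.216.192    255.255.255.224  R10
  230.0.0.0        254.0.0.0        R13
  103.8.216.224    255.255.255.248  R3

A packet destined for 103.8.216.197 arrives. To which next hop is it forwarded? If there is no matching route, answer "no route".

no route

No entry's prefix contains 103.8.216.197; there is no default route.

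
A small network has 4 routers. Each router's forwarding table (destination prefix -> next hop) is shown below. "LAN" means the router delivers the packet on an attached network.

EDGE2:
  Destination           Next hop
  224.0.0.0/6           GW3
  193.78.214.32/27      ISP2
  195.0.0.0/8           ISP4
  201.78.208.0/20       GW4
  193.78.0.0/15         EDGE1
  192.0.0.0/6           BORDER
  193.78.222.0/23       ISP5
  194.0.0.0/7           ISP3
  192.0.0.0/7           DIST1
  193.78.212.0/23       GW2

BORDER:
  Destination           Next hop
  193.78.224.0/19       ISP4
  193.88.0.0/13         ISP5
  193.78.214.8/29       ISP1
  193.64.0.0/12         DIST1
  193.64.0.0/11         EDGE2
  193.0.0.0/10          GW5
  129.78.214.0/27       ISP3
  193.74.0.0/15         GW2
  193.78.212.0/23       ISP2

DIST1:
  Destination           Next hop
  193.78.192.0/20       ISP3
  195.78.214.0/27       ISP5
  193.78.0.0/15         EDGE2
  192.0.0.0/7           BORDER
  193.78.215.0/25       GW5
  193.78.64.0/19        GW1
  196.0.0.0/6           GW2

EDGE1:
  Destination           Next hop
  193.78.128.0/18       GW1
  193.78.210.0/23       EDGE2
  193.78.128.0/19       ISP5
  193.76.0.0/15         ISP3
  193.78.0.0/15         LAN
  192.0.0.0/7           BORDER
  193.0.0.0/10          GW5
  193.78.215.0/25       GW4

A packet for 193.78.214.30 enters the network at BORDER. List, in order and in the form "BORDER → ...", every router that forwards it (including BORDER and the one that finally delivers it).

At BORDER: longest match for 193.78.214.30 is 193.64.0.0/12 -> DIST1
At DIST1: longest match for 193.78.214.30 is 193.78.0.0/15 -> EDGE2
At EDGE2: longest match for 193.78.214.30 is 193.78.0.0/15 -> EDGE1
At EDGE1: longest match for 193.78.214.30 is 193.78.0.0/15 -> LAN

BORDER → DIST1 → EDGE2 → EDGE1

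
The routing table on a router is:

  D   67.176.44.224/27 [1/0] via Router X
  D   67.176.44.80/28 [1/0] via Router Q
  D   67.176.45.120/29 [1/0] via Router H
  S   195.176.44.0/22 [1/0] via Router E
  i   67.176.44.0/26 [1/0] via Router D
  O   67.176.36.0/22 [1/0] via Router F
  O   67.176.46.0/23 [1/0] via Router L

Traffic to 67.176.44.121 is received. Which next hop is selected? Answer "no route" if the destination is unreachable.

No entry's prefix contains 67.176.44.121; there is no default route.

no route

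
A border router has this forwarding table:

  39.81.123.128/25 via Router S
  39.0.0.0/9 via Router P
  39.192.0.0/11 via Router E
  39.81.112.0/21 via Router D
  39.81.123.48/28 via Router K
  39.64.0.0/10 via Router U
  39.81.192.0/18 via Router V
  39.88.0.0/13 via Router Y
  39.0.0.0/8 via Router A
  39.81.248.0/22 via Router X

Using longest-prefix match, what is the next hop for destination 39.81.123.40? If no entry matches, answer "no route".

Router U

Routes whose prefix contains 39.81.123.40:
  39.0.0.0/8 (39.0.0.0 - 39.255.255.255) -> Router A
  39.0.0.0/9 (39.0.0.0 - 39.127.255.255) -> Router P
  39.64.0.0/10 (39.64.0.0 - 39.127.255.255) -> Router U
More-specific entries that do NOT match:
  39.81.123.48/28 (39.81.123.48 - 39.81.123.63) does not contain 39.81.123.40
  39.81.123.128/25 (39.81.123.128 - 39.81.123.255) does not contain 39.81.123.40
  39.81.248.0/22 (39.81.248.0 - 39.81.251.255) does not contain 39.81.123.40
  39.81.112.0/21 (39.81.112.0 - 39.81.119.255) does not contain 39.81.123.40
  39.81.192.0/18 (39.81.192.0 - 39.81.255.255) does not contain 39.81.123.40
  39.88.0.0/13 (39.88.0.0 - 39.95.255.255) does not contain 39.81.123.40
  39.192.0.0/11 (39.192.0.0 - 39.223.255.255) does not contain 39.81.123.40
Longest matching prefix is /10 -> next hop Router U.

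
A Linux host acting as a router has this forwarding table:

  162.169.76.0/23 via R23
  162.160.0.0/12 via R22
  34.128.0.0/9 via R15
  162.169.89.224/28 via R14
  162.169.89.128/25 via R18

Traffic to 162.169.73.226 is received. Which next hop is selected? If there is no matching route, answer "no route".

R22

Routes whose prefix contains 162.169.73.226:
  162.160.0.0/12 (162.160.0.0 - 162.175.255.255) -> R22
More-specific entries that do NOT match:
  162.169.89.224/28 (162.169.89.224 - 162.169.89.239) does not contain 162.169.73.226
  162.169.89.128/25 (162.169.89.128 - 162.169.89.255) does not contain 162.169.73.226
  162.169.76.0/23 (162.169.76.0 - 162.169.77.255) does not contain 162.169.73.226
Longest matching prefix is /12 -> next hop R22.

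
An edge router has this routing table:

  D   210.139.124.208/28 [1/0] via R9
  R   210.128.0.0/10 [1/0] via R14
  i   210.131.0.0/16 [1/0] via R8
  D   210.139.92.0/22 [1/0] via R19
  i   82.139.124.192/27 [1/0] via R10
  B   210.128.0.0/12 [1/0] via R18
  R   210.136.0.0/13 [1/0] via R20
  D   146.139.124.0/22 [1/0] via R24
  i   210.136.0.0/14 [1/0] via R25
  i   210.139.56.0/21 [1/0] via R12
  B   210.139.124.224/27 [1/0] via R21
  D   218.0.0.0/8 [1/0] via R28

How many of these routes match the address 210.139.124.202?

4

Prefixes containing 210.139.124.202:
  210.128.0.0/10 (210.128.0.0 - 210.191.255.255)
  210.128.0.0/12 (210.128.0.0 - 210.143.255.255)
  210.136.0.0/13 (210.136.0.0 - 210.143.255.255)
  210.136.0.0/14 (210.136.0.0 - 210.139.255.255)
Total matching entries: 4.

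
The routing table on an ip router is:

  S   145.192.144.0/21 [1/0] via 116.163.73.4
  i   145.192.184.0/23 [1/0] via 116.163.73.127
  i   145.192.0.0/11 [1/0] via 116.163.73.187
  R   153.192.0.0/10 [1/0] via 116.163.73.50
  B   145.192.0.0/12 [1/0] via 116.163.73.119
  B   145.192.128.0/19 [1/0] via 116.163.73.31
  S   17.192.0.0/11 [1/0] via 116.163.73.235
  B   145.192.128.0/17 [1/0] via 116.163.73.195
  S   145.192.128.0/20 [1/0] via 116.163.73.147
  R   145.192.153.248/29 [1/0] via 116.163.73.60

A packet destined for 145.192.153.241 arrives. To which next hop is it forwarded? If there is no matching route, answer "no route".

Routes whose prefix contains 145.192.153.241:
  145.192.0.0/11 (145.192.0.0 - 145.223.255.255) -> 116.163.73.187
  145.192.0.0/12 (145.192.0.0 - 145.207.255.255) -> 116.163.73.119
  145.192.128.0/17 (145.192.128.0 - 145.192.255.255) -> 116.163.73.195
  145.192.128.0/19 (145.192.128.0 - 145.192.159.255) -> 116.163.73.31
More-specific entries that do NOT match:
  145.192.153.248/29 (145.192.153.248 - 145.192.153.255) does not contain 145.192.153.241
  145.192.184.0/23 (145.192.184.0 - 145.192.185.255) does not contain 145.192.153.241
  145.192.144.0/21 (145.192.144.0 - 145.192.151.255) does not contain 145.192.153.241
  145.192.128.0/20 (145.192.128.0 - 145.192.143.255) does not contain 145.192.153.241
Longest matching prefix is /19 -> next hop 116.163.73.31.

116.163.73.31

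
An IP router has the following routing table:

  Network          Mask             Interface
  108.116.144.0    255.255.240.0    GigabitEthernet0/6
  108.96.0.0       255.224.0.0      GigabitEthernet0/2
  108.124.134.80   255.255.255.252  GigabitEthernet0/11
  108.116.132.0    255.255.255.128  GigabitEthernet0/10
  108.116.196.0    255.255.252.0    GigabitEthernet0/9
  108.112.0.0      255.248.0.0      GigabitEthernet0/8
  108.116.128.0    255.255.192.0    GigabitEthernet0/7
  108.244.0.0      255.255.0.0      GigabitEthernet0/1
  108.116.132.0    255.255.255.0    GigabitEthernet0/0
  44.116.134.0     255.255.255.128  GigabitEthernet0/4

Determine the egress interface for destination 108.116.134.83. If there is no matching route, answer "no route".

GigabitEthernet0/7

Routes whose prefix contains 108.116.134.83:
  108.96.0.0/11 (108.96.0.0 - 108.127.255.255) -> GigabitEthernet0/2
  108.112.0.0/13 (108.112.0.0 - 108.119.255.255) -> GigabitEthernet0/8
  108.116.128.0/18 (108.116.128.0 - 108.116.191.255) -> GigabitEthernet0/7
More-specific entries that do NOT match:
  108.124.134.80/30 (108.124.134.80 - 108.124.134.83) does not contain 108.116.134.83
  108.116.132.0/25 (108.116.132.0 - 108.116.132.127) does not contain 108.116.134.83
  44.116.134.0/25 (44.116.134.0 - 44.116.134.127) does not contain 108.116.134.83
  108.116.132.0/24 (108.116.132.0 - 108.116.132.255) does not contain 108.116.134.83
  108.116.196.0/22 (108.116.196.0 - 108.116.199.255) does not contain 108.116.134.83
  108.116.144.0/20 (108.116.144.0 - 108.116.159.255) does not contain 108.116.134.83
Longest matching prefix is /18 -> interface GigabitEthernet0/7.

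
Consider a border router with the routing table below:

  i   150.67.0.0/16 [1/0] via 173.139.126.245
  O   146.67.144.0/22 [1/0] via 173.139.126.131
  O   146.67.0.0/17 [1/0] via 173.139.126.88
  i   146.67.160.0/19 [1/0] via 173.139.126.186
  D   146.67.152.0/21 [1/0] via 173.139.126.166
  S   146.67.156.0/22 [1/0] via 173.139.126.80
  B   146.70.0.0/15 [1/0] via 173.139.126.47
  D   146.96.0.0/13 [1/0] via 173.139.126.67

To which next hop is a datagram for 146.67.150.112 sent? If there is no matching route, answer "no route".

no route

No entry's prefix contains 146.67.150.112; there is no default route.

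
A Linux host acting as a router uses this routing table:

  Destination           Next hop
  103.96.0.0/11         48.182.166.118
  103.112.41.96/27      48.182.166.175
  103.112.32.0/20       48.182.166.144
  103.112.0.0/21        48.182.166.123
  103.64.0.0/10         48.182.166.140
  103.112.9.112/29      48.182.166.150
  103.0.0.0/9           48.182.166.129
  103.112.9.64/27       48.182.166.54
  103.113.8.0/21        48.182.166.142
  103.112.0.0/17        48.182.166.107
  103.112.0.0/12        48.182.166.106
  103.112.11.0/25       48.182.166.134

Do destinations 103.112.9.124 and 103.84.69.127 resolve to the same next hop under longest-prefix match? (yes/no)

no

103.112.9.124: longest match 103.112.0.0/17 -> 48.182.166.107
103.84.69.127: longest match 103.64.0.0/10 -> 48.182.166.140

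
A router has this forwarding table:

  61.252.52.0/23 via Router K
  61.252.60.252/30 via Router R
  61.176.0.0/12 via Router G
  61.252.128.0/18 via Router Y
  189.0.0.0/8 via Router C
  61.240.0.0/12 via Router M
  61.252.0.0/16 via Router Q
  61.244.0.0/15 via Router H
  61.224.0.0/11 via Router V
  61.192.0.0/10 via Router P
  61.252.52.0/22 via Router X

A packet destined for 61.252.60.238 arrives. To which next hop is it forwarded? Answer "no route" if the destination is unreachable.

Routes whose prefix contains 61.252.60.238:
  61.192.0.0/10 (61.192.0.0 - 61.255.255.255) -> Router P
  61.224.0.0/11 (61.224.0.0 - 61.255.255.255) -> Router V
  61.240.0.0/12 (61.240.0.0 - 61.255.255.255) -> Router M
  61.252.0.0/16 (61.252.0.0 - 61.252.255.255) -> Router Q
More-specific entries that do NOT match:
  61.252.60.252/30 (61.252.60.252 - 61.252.60.255) does not contain 61.252.60.238
  61.252.52.0/23 (61.252.52.0 - 61.252.53.255) does not contain 61.252.60.238
  61.252.52.0/22 (61.252.52.0 - 61.252.55.255) does not contain 61.252.60.238
  61.252.128.0/18 (61.252.128.0 - 61.252.191.255) does not contain 61.252.60.238
Longest matching prefix is /16 -> next hop Router Q.

Router Q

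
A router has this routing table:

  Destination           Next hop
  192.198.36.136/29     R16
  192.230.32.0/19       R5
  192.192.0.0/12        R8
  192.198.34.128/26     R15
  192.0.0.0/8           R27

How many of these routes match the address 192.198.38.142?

Prefixes containing 192.198.38.142:
  192.0.0.0/8 (192.0.0.0 - 192.255.255.255)
  192.192.0.0/12 (192.192.0.0 - 192.207.255.255)
Total matching entries: 2.

2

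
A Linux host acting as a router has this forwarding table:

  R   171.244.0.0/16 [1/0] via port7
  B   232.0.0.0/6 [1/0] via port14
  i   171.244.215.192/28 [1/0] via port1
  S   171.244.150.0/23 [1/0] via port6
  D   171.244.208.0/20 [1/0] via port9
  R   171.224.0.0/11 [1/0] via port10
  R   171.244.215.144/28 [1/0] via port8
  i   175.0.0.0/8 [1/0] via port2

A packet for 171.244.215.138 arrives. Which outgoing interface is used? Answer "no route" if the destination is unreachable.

port9

Routes whose prefix contains 171.244.215.138:
  171.224.0.0/11 (171.224.0.0 - 171.255.255.255) -> port10
  171.244.0.0/16 (171.244.0.0 - 171.244.255.255) -> port7
  171.244.208.0/20 (171.244.208.0 - 171.244.223.255) -> port9
More-specific entries that do NOT match:
  171.244.215.192/28 (171.244.215.192 - 171.244.215.207) does not contain 171.244.215.138
  171.244.215.144/28 (171.244.215.144 - 171.244.215.159) does not contain 171.244.215.138
  171.244.150.0/23 (171.244.150.0 - 171.244.151.255) does not contain 171.244.215.138
Longest matching prefix is /20 -> interface port9.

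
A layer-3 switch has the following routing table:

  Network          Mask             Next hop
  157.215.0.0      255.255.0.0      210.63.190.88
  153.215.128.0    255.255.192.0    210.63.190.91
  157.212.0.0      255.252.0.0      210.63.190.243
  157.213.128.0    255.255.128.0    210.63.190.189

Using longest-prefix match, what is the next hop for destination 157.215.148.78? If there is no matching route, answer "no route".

210.63.190.88

Routes whose prefix contains 157.215.148.78:
  157.212.0.0/14 (157.212.0.0 - 157.215.255.255) -> 210.63.190.243
  157.215.0.0/16 (157.215.0.0 - 157.215.255.255) -> 210.63.190.88
More-specific entries that do NOT match:
  153.215.128.0/18 (153.215.128.0 - 153.215.191.255) does not contain 157.215.148.78
  157.213.128.0/17 (157.213.128.0 - 157.213.255.255) does not contain 157.215.148.78
Longest matching prefix is /16 -> next hop 210.63.190.88.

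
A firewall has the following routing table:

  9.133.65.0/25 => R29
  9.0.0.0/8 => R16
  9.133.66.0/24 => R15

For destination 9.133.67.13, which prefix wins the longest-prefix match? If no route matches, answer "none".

Entries matching 9.133.67.13:
  9.0.0.0/8 (9.0.0.0 - 9.255.255.255)
Most specific is 9.0.0.0/8.

9.0.0.0/8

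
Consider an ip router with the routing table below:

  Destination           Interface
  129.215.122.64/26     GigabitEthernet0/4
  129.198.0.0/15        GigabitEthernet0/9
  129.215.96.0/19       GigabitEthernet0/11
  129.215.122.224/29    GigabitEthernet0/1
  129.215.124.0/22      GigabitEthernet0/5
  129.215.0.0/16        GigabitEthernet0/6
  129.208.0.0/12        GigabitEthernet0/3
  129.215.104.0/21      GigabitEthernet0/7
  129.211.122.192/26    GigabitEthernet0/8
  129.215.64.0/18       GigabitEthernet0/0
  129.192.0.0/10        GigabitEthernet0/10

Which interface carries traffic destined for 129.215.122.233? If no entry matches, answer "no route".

GigabitEthernet0/11

Routes whose prefix contains 129.215.122.233:
  129.192.0.0/10 (129.192.0.0 - 129.255.255.255) -> GigabitEthernet0/10
  129.208.0.0/12 (129.208.0.0 - 129.223.255.255) -> GigabitEthernet0/3
  129.215.0.0/16 (129.215.0.0 - 129.215.255.255) -> GigabitEthernet0/6
  129.215.64.0/18 (129.215.64.0 - 129.215.127.255) -> GigabitEthernet0/0
  129.215.96.0/19 (129.215.96.0 - 129.215.127.255) -> GigabitEthernet0/11
More-specific entries that do NOT match:
  129.215.122.224/29 (129.215.122.224 - 129.215.122.231) does not contain 129.215.122.233
  129.215.122.64/26 (129.215.122.64 - 129.215.122.127) does not contain 129.215.122.233
  129.211.122.192/26 (129.211.122.192 - 129.211.122.255) does not contain 129.215.122.233
  129.215.124.0/22 (129.215.124.0 - 129.215.127.255) does not contain 129.215.122.233
  129.215.104.0/21 (129.215.104.0 - 129.215.111.255) does not contain 129.215.122.233
Longest matching prefix is /19 -> interface GigabitEthernet0/11.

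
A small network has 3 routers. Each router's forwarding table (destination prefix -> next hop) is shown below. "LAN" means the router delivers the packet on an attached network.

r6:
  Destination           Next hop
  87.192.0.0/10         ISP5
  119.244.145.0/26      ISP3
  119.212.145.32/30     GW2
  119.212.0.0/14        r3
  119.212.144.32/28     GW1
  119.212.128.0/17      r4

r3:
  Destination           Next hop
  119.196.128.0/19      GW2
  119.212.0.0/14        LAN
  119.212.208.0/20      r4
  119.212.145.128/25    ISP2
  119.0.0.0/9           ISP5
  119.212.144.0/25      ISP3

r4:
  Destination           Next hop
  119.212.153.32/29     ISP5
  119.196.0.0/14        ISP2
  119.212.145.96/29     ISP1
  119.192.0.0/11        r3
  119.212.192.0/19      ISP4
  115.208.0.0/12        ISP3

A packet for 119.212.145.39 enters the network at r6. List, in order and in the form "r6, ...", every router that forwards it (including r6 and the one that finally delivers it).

r6, r4, r3

At r6: longest match for 119.212.145.39 is 119.212.128.0/17 -> r4
At r4: longest match for 119.212.145.39 is 119.192.0.0/11 -> r3
At r3: longest match for 119.212.145.39 is 119.212.0.0/14 -> LAN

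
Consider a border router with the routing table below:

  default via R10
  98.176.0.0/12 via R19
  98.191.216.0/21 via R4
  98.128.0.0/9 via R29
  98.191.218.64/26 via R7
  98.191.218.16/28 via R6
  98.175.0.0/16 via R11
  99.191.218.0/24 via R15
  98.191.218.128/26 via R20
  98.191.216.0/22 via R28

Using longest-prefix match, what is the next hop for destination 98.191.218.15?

R28

Routes whose prefix contains 98.191.218.15:
  0.0.0.0/0 (default, matches everything) -> R10
  98.128.0.0/9 (98.128.0.0 - 98.255.255.255) -> R29
  98.176.0.0/12 (98.176.0.0 - 98.191.255.255) -> R19
  98.191.216.0/21 (98.191.216.0 - 98.191.223.255) -> R4
  98.191.216.0/22 (98.191.216.0 - 98.191.219.255) -> R28
More-specific entries that do NOT match:
  98.191.218.16/28 (98.191.218.16 - 98.191.218.31) does not contain 98.191.218.15
  98.191.218.64/26 (98.191.218.64 - 98.191.218.127) does not contain 98.191.218.15
  98.191.218.128/26 (98.191.218.128 - 98.191.218.191) does not contain 98.191.218.15
  99.191.218.0/24 (99.191.218.0 - 99.191.218.255) does not contain 98.191.218.15
Longest matching prefix is /22 -> next hop R28.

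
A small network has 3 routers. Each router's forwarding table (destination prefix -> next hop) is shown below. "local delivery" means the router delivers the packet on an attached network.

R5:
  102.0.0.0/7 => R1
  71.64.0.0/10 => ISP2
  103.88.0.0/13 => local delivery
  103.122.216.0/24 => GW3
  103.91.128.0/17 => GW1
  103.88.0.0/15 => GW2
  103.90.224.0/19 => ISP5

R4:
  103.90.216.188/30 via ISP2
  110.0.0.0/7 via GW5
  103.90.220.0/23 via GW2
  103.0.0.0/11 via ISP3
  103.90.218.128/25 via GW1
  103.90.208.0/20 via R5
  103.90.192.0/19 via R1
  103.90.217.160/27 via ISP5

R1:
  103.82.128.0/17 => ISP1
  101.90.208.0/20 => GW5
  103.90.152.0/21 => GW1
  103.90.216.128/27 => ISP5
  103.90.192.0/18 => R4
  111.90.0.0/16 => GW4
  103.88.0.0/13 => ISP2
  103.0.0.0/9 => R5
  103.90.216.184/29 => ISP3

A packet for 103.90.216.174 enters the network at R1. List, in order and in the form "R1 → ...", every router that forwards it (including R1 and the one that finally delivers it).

At R1: longest match for 103.90.216.174 is 103.90.192.0/18 -> R4
At R4: longest match for 103.90.216.174 is 103.90.208.0/20 -> R5
At R5: longest match for 103.90.216.174 is 103.88.0.0/13 -> local delivery

R1 → R4 → R5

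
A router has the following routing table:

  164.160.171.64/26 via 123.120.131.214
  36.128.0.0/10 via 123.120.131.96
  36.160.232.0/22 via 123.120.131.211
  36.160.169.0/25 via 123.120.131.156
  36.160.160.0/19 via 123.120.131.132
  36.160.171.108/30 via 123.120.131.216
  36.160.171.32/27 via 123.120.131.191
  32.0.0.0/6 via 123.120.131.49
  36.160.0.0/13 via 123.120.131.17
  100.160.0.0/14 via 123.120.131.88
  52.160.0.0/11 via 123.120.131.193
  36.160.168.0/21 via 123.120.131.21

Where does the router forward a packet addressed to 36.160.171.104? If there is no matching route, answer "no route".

Routes whose prefix contains 36.160.171.104:
  36.128.0.0/10 (36.128.0.0 - 36.191.255.255) -> 123.120.131.96
  36.160.0.0/13 (36.160.0.0 - 36.167.255.255) -> 123.120.131.17
  36.160.160.0/19 (36.160.160.0 - 36.160.191.255) -> 123.120.131.132
  36.160.168.0/21 (36.160.168.0 - 36.160.175.255) -> 123.120.131.21
More-specific entries that do NOT match:
  36.160.171.108/30 (36.160.171.108 - 36.160.171.111) does not contain 36.160.171.104
  36.160.171.32/27 (36.160.171.32 - 36.160.171.63) does not contain 36.160.171.104
  164.160.171.64/26 (164.160.171.64 - 164.160.171.127) does not contain 36.160.171.104
  36.160.169.0/25 (36.160.169.0 - 36.160.169.127) does not contain 36.160.171.104
  36.160.232.0/22 (36.160.232.0 - 36.160.235.255) does not contain 36.160.171.104
Longest matching prefix is /21 -> next hop 123.120.131.21.

123.120.131.21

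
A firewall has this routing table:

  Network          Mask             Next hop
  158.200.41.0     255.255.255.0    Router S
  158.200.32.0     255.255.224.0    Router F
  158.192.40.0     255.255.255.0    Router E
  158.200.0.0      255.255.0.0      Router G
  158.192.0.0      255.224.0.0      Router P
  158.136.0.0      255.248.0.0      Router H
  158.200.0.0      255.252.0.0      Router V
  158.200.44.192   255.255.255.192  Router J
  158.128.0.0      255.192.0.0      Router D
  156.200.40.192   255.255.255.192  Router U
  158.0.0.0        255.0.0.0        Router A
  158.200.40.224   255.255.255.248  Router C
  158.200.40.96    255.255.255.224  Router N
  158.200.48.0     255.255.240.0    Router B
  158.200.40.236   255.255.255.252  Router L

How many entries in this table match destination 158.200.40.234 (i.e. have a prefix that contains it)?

Prefixes containing 158.200.40.234:
  158.0.0.0/8 (158.0.0.0 - 158.255.255.255)
  158.192.0.0/11 (158.192.0.0 - 158.223.255.255)
  158.200.0.0/14 (158.200.0.0 - 158.203.255.255)
  158.200.0.0/16 (158.200.0.0 - 158.200.255.255)
  158.200.32.0/19 (158.200.32.0 - 158.200.63.255)
Total matching entries: 5.

5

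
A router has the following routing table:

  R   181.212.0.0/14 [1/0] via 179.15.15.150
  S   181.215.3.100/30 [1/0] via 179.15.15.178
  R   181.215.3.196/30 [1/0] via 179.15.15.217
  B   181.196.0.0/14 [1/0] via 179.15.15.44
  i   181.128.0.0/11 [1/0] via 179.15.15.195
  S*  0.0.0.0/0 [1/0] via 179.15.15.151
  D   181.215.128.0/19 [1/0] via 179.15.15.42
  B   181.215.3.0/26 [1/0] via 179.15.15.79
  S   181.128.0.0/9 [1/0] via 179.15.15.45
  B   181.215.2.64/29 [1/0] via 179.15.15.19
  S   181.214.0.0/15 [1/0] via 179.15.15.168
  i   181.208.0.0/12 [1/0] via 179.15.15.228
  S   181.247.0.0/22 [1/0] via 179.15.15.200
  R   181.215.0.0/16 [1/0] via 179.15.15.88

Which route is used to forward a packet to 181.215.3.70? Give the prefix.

181.215.0.0/16

Entries matching 181.215.3.70:
  0.0.0.0/0 (default, matches everything)
  181.128.0.0/9 (181.128.0.0 - 181.255.255.255)
  181.208.0.0/12 (181.208.0.0 - 181.223.255.255)
  181.212.0.0/14 (181.212.0.0 - 181.215.255.255)
  181.214.0.0/15 (181.214.0.0 - 181.215.255.255)
  181.215.0.0/16 (181.215.0.0 - 181.215.255.255)
Most specific is 181.215.0.0/16.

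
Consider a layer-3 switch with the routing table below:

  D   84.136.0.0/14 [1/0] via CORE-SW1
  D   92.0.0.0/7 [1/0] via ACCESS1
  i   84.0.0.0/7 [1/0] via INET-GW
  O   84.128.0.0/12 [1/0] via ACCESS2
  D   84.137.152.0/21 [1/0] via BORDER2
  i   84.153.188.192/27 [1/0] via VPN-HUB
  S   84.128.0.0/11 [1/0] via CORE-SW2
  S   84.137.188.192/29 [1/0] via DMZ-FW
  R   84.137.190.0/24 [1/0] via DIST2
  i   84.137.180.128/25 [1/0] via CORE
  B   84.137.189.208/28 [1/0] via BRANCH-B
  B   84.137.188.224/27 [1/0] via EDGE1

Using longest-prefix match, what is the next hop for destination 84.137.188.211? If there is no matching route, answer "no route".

Routes whose prefix contains 84.137.188.211:
  84.0.0.0/7 (84.0.0.0 - 85.255.255.255) -> INET-GW
  84.128.0.0/11 (84.128.0.0 - 84.159.255.255) -> CORE-SW2
  84.128.0.0/12 (84.128.0.0 - 84.143.255.255) -> ACCESS2
  84.136.0.0/14 (84.136.0.0 - 84.139.255.255) -> CORE-SW1
More-specific entries that do NOT match:
  84.137.188.192/29 (84.137.188.192 - 84.137.188.199) does not contain 84.137.188.211
  84.137.189.208/28 (84.137.189.208 - 84.137.189.223) does not contain 84.137.188.211
  84.153.188.192/27 (84.153.188.192 - 84.153.188.223) does not contain 84.137.188.211
  84.137.188.224/27 (84.137.188.224 - 84.137.188.255) does not contain 84.137.188.211
  84.137.180.128/25 (84.137.180.128 - 84.137.180.255) does not contain 84.137.188.211
  84.137.190.0/24 (84.137.190.0 - 84.137.190.255) does not contain 84.137.188.211
  84.137.152.0/21 (84.137.152.0 - 84.137.159.255) does not contain 84.137.188.211
Longest matching prefix is /14 -> next hop CORE-SW1.

CORE-SW1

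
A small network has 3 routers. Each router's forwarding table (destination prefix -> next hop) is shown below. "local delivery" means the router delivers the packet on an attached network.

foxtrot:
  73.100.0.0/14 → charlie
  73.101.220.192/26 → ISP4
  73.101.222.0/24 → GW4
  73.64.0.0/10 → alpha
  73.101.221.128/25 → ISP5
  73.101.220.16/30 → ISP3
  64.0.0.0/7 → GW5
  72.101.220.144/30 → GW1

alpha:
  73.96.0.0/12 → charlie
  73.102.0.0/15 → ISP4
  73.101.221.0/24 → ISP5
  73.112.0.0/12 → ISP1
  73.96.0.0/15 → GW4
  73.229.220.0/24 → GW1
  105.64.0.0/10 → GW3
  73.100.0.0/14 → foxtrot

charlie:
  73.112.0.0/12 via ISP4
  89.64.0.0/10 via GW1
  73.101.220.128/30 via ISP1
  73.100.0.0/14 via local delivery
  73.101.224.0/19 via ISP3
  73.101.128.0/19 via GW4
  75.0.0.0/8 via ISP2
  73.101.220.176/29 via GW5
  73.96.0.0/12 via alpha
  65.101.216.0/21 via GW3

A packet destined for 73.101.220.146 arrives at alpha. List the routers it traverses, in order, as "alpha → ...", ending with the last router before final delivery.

alpha → foxtrot → charlie

At alpha: longest match for 73.101.220.146 is 73.100.0.0/14 -> foxtrot
At foxtrot: longest match for 73.101.220.146 is 73.100.0.0/14 -> charlie
At charlie: longest match for 73.101.220.146 is 73.100.0.0/14 -> local delivery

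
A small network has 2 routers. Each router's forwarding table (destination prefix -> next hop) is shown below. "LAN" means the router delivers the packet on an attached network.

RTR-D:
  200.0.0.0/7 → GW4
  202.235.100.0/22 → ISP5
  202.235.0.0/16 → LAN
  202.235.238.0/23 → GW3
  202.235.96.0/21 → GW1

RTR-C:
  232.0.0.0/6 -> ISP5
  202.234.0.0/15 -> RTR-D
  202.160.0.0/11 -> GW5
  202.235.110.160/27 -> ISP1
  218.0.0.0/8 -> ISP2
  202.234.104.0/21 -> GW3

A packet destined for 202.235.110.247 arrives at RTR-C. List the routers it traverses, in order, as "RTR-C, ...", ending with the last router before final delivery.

RTR-C, RTR-D

At RTR-C: longest match for 202.235.110.247 is 202.234.0.0/15 -> RTR-D
At RTR-D: longest match for 202.235.110.247 is 202.235.0.0/16 -> LAN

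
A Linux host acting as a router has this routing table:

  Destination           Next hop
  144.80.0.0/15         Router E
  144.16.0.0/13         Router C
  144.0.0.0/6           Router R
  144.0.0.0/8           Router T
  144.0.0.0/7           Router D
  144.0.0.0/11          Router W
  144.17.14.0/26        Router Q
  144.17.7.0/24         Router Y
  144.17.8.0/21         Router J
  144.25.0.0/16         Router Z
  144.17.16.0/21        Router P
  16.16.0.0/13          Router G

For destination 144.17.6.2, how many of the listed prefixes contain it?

Prefixes containing 144.17.6.2:
  144.0.0.0/6 (144.0.0.0 - 147.255.255.255)
  144.0.0.0/7 (144.0.0.0 - 145.255.255.255)
  144.0.0.0/8 (144.0.0.0 - 144.255.255.255)
  144.0.0.0/11 (144.0.0.0 - 144.31.255.255)
  144.16.0.0/13 (144.16.0.0 - 144.23.255.255)
Total matching entries: 5.

5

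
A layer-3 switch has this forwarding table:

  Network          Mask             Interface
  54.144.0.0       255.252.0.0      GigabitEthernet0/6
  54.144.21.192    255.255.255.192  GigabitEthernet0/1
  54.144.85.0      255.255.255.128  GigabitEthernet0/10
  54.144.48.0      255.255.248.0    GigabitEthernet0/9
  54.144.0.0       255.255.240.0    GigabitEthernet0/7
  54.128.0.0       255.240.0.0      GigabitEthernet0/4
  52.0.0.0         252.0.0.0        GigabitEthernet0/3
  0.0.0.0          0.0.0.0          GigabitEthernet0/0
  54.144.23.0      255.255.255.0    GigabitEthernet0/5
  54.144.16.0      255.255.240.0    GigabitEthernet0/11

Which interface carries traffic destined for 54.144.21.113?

GigabitEthernet0/11

Routes whose prefix contains 54.144.21.113:
  0.0.0.0/0 (default, matches everything) -> GigabitEthernet0/0
  52.0.0.0/6 (52.0.0.0 - 55.255.255.255) -> GigabitEthernet0/3
  54.144.0.0/14 (54.144.0.0 - 54.147.255.255) -> GigabitEthernet0/6
  54.144.16.0/20 (54.144.16.0 - 54.144.31.255) -> GigabitEthernet0/11
More-specific entries that do NOT match:
  54.144.21.192/26 (54.144.21.192 - 54.144.21.255) does not contain 54.144.21.113
  54.144.85.0/25 (54.144.85.0 - 54.144.85.127) does not contain 54.144.21.113
  54.144.23.0/24 (54.144.23.0 - 54.144.23.255) does not contain 54.144.21.113
  54.144.48.0/21 (54.144.48.0 - 54.144.55.255) does not contain 54.144.21.113
Longest matching prefix is /20 -> interface GigabitEthernet0/11.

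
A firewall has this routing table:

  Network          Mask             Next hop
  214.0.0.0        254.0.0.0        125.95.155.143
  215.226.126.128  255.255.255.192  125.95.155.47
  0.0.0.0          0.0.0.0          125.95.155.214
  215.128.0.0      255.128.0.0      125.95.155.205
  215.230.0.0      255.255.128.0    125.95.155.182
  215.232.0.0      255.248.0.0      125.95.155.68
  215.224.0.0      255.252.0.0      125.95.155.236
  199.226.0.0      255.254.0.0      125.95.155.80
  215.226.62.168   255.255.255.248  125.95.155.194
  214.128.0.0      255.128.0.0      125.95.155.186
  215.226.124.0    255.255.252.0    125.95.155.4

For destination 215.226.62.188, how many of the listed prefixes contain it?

4

Prefixes containing 215.226.62.188:
  0.0.0.0/0 (default, matches everything)
  214.0.0.0/7 (214.0.0.0 - 215.255.255.255)
  215.128.0.0/9 (215.128.0.0 - 215.255.255.255)
  215.224.0.0/14 (215.224.0.0 - 215.227.255.255)
Total matching entries: 4.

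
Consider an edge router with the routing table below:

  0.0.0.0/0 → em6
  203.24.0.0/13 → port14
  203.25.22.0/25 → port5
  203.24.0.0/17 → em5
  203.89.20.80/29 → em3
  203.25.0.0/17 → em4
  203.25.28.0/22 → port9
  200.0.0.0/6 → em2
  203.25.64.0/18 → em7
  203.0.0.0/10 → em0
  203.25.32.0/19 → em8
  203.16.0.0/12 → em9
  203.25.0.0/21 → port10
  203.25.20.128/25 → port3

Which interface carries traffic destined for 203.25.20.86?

Routes whose prefix contains 203.25.20.86:
  0.0.0.0/0 (default, matches everything) -> em6
  200.0.0.0/6 (200.0.0.0 - 203.255.255.255) -> em2
  203.0.0.0/10 (203.0.0.0 - 203.63.255.255) -> em0
  203.16.0.0/12 (203.16.0.0 - 203.31.255.255) -> em9
  203.24.0.0/13 (203.24.0.0 - 203.31.255.255) -> port14
  203.25.0.0/17 (203.25.0.0 - 203.25.127.255) -> em4
More-specific entries that do NOT match:
  203.89.20.80/29 (203.89.20.80 - 203.89.20.87) does not contain 203.25.20.86
  203.25.22.0/25 (203.25.22.0 - 203.25.22.127) does not contain 203.25.20.86
  203.25.20.128/25 (203.25.20.128 - 203.25.20.255) does not contain 203.25.20.86
  203.25.28.0/22 (203.25.28.0 - 203.25.31.255) does not contain 203.25.20.86
  203.25.0.0/21 (203.25.0.0 - 203.25.7.255) does not contain 203.25.20.86
  203.25.32.0/19 (203.25.32.0 - 203.25.63.255) does not contain 203.25.20.86
  203.25.64.0/18 (203.25.64.0 - 203.25.127.255) does not contain 203.25.20.86
Longest matching prefix is /17 -> interface em4.

em4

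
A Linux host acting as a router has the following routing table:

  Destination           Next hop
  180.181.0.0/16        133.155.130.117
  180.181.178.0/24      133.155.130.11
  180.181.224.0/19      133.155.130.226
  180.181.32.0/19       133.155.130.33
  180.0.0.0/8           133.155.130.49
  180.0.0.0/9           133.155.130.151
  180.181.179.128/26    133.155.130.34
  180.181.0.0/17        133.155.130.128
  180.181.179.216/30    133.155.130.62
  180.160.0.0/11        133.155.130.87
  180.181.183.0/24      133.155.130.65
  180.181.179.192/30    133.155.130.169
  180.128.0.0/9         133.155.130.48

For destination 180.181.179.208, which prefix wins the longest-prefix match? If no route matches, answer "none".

180.181.0.0/16

Entries matching 180.181.179.208:
  180.0.0.0/8 (180.0.0.0 - 180.255.255.255)
  180.128.0.0/9 (180.128.0.0 - 180.255.255.255)
  180.160.0.0/11 (180.160.0.0 - 180.191.255.255)
  180.181.0.0/16 (180.181.0.0 - 180.181.255.255)
Most specific is 180.181.0.0/16.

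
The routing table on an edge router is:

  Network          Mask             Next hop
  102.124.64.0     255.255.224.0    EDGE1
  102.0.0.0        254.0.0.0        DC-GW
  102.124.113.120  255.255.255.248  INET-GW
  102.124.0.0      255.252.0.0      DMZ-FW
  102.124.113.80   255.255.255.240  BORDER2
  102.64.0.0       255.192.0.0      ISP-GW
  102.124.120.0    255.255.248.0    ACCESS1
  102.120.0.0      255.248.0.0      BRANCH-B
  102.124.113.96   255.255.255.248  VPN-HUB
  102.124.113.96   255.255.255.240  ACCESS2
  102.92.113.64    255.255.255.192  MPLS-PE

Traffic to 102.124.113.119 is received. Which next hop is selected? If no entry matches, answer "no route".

DMZ-FW

Routes whose prefix contains 102.124.113.119:
  102.0.0.0/7 (102.0.0.0 - 103.255.255.255) -> DC-GW
  102.64.0.0/10 (102.64.0.0 - 102.127.255.255) -> ISP-GW
  102.120.0.0/13 (102.120.0.0 - 102.127.255.255) -> BRANCH-B
  102.124.0.0/14 (102.124.0.0 - 102.127.255.255) -> DMZ-FW
More-specific entries that do NOT match:
  102.124.113.120/29 (102.124.113.120 - 102.124.113.127) does not contain 102.124.113.119
  102.124.113.96/29 (102.124.113.96 - 102.124.113.103) does not contain 102.124.113.119
  102.124.113.80/28 (102.124.113.80 - 102.124.113.95) does not contain 102.124.113.119
  102.124.113.96/28 (102.124.113.96 - 102.124.113.111) does not contain 102.124.113.119
  102.92.113.64/26 (102.92.113.64 - 102.92.113.127) does not contain 102.124.113.119
  102.124.120.0/21 (102.124.120.0 - 102.124.127.255) does not contain 102.124.113.119
  102.124.64.0/19 (102.124.64.0 - 102.124.95.255) does not contain 102.124.113.119
Longest matching prefix is /14 -> next hop DMZ-FW.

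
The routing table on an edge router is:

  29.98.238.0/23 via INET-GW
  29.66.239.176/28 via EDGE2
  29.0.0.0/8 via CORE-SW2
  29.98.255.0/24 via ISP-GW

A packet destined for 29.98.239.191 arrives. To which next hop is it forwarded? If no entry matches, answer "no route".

INET-GW

Routes whose prefix contains 29.98.239.191:
  29.0.0.0/8 (29.0.0.0 - 29.255.255.255) -> CORE-SW2
  29.98.238.0/23 (29.98.238.0 - 29.98.239.255) -> INET-GW
More-specific entries that do NOT match:
  29.66.239.176/28 (29.66.239.176 - 29.66.239.191) does not contain 29.98.239.191
  29.98.255.0/24 (29.98.255.0 - 29.98.255.255) does not contain 29.98.239.191
Longest matching prefix is /23 -> next hop INET-GW.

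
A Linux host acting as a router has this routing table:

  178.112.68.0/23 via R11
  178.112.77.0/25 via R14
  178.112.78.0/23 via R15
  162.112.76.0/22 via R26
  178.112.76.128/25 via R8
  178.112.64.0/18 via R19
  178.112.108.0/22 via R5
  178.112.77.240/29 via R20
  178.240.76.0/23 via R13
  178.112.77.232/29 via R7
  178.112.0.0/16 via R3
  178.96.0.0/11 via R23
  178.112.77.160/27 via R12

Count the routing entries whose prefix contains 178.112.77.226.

3

Prefixes containing 178.112.77.226:
  178.96.0.0/11 (178.96.0.0 - 178.127.255.255)
  178.112.0.0/16 (178.112.0.0 - 178.112.255.255)
  178.112.64.0/18 (178.112.64.0 - 178.112.127.255)
Total matching entries: 3.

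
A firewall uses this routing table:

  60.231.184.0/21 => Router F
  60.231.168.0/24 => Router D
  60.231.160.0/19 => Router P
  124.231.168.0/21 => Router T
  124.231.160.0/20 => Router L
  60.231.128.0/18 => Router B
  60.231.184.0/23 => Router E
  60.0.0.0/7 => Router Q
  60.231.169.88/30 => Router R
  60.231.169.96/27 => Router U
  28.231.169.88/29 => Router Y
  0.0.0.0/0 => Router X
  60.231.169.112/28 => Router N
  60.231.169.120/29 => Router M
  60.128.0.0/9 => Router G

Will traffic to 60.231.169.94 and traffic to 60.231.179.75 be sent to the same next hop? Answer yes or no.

60.231.169.94: longest match 60.231.160.0/19 -> Router P
60.231.179.75: longest match 60.231.160.0/19 -> Router P

yes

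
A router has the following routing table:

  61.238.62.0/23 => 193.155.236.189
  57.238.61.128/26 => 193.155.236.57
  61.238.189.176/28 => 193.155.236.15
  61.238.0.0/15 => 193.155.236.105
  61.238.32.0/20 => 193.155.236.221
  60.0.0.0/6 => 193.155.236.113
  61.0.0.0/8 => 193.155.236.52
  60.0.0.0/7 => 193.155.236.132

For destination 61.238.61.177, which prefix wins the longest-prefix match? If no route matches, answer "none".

61.238.0.0/15

Entries matching 61.238.61.177:
  60.0.0.0/6 (60.0.0.0 - 63.255.255.255)
  60.0.0.0/7 (60.0.0.0 - 61.255.255.255)
  61.0.0.0/8 (61.0.0.0 - 61.255.255.255)
  61.238.0.0/15 (61.238.0.0 - 61.239.255.255)
Most specific is 61.238.0.0/15.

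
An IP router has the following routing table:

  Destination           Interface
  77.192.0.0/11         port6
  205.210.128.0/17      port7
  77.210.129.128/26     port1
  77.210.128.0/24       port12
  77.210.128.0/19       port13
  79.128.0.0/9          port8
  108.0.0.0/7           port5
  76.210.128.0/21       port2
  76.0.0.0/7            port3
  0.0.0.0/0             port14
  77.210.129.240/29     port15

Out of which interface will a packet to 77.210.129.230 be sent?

port13

Routes whose prefix contains 77.210.129.230:
  0.0.0.0/0 (default, matches everything) -> port14
  76.0.0.0/7 (76.0.0.0 - 77.255.255.255) -> port3
  77.192.0.0/11 (77.192.0.0 - 77.223.255.255) -> port6
  77.210.128.0/19 (77.210.128.0 - 77.210.159.255) -> port13
More-specific entries that do NOT match:
  77.210.129.240/29 (77.210.129.240 - 77.210.129.247) does not contain 77.210.129.230
  77.210.129.128/26 (77.210.129.128 - 77.210.129.191) does not contain 77.210.129.230
  77.210.128.0/24 (77.210.128.0 - 77.210.128.255) does not contain 77.210.129.230
  76.210.128.0/21 (76.210.128.0 - 76.210.135.255) does not contain 77.210.129.230
Longest matching prefix is /19 -> interface port13.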